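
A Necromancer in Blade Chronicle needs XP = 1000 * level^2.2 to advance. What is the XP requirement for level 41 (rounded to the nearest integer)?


XP = 1000 * level^2.2
Substitute level = 41:
XP = 1000 * 41^2.2
= 1000 * 3532.8442
= 3532844

3532844 XP


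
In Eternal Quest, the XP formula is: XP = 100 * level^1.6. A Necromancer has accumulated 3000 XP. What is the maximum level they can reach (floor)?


XP = 100 * level^1.6, so level = (XP / 100)^(1/1.6)
= (3000 / 100)^(1/1.6)
= 30.0^0.625
= 8.3792
Floor: level = 8

level 8


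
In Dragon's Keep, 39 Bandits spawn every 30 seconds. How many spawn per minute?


Spawns per minute = count * (60 / interval)
= 39 * (60 / 30)
= 39 * 2.0
= 78.0

78.0 per minute


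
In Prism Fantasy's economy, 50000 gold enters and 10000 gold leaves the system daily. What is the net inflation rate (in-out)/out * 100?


Net gold = 50000 - 10000 = 40000
Inflation rate = net / sunk * 100 = 40000 / 10000 * 100
= 4.0 * 100
= 400.00%

400.00%


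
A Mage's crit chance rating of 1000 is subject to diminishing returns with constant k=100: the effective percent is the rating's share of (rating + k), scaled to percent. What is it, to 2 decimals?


effective% = rating / (rating + k) * 100
= 1000 / (1000 + 100) * 100
= 1000 / 1100 * 100
= 0.909091 * 100
= 90.91%

90.91%


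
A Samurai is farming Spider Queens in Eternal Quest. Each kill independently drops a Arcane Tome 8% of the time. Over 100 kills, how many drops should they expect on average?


Expected drops = kills * (drop_rate / 100)
= 100 * (8 / 100)
= 100 * 0.08
= 8.0

8.0 drops


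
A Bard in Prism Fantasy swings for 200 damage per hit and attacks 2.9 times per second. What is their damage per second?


DPS = damage * attack_speed
= 200 * 2.9
= 580.0

580.0 DPS


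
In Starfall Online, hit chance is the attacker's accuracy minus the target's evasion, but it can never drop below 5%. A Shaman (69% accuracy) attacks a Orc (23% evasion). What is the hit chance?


accuracy - evasion = 69 - 23 = 46
Apply floor: max(46, 5) = 46
Hit chance = 46%

46%


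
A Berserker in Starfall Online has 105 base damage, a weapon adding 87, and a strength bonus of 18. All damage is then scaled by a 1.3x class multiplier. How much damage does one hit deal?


Sum base + weapon + str = 105 + 87 + 18 = 210
Multiply by 1.3:
210 * 1.3 = 273.0

273.0 damage


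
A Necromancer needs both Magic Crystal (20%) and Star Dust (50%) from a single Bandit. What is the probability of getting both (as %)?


For independent events, P(both) = P(A) * P(B)
= 20% * 50%
= 1000 / 100 %
= 10.0%

10.0%


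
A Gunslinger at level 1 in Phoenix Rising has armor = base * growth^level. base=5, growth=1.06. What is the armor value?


value = base * growth^level
= 5 * 1.06^1
= 5 * 1.06
= 5.30

5.30 armor


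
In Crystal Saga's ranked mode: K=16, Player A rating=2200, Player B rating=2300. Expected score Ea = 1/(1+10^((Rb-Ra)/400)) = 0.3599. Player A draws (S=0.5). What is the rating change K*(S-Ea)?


Elo update: delta = K * (S - Ea), where S = 0.5 (draws)
S - Ea = 0.5 - 0.3599 = 0.1401
Rating change = 16 * 0.1401
= 2.24

2.24 rating points


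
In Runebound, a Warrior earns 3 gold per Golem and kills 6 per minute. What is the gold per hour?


Gold per minute = 3 * 6 = 18
Gold per hour = 18 * 60 = 1080

1080 gold/hour


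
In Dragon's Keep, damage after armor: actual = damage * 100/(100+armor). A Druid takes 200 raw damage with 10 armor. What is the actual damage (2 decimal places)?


actual = 200 * 100 / (100 + 10)
= 200 * 100 / 110
= 20000 / 110
= 181.82

181.82 damage


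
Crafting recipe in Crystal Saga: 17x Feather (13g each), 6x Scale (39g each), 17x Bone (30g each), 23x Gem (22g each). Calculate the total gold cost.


Cost breakdown:
  Feather: 17 * 13 = 221
  Scale: 6 * 39 = 234
  Bone: 17 * 30 = 510
  Gem: 23 * 22 = 506
Total = 221 + 234 + 510 + 506 = 1471

1471 gold


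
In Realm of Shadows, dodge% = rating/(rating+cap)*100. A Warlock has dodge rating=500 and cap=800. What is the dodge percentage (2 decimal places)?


dodge% = 500 / (500 + 800) * 100
= 500 / 1300 * 100
= 0.384615 * 100
= 38.46%

38.46%


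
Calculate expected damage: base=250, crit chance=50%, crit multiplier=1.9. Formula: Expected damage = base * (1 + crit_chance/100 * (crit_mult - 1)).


E[dmg] = base * (1 + crit_chance * (crit_mult - 1))
cc as decimal = 50/100 = 0.5
cm - 1 = 1.9 - 1 = 0.9
Bonus factor = 0.5 * 0.9 = 0.45
Total multiplier = 1 + 0.45 = 1.45
Expected damage = 250 * 1.45 = 362.50

362.50 damage


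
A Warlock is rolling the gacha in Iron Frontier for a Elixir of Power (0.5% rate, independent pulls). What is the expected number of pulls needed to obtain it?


Expected pulls for a geometric distribution = 1/p = 100 / rate%
= 100 / 0.5
= 200.0

200.0 pulls


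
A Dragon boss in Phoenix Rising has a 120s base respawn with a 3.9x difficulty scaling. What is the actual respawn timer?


Respawn time = base * multiplier
= 120 * 3.9
= 468.0 seconds

468.0 seconds


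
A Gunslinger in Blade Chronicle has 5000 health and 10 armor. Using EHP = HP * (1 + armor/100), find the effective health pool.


EHP = 5000 * (1 + 10/100)
= 5000 * (1 + 0.1)
= 5000 * 1.1
= 5500.0

5500.0 EHP


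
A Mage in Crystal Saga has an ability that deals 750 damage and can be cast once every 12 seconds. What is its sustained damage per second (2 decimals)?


DPS = damage / cooldown
= 750 / 12
= 62.50

62.50 DPS


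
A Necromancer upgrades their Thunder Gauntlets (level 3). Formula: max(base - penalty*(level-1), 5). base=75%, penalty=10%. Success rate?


raw_rate = 75 - 10 * (3 - 1)
= 75 - 10 * 2
= 75 - 20
= 55
Apply floor: max(55, 5) = 55%

55%


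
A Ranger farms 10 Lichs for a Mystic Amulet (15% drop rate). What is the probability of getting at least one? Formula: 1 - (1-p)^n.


P(at least one) = 1 - P(none) = 1 - (1-p)^n
p = 15/100 = 0.15
1 - p = 0.85
(1 - p)^10 = 0.85^10 = 0.196874
P(at least one) = 1 - 0.196874 = 0.8031

0.8031


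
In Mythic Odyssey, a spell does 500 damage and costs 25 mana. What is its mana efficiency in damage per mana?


Efficiency = damage / mana
= 500 / 25
= 20.00

20.00 dmg/mana


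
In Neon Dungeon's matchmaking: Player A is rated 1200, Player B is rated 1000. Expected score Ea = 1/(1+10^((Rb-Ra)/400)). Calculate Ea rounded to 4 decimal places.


Elo expected score: Ea = 1/(1 + 10^((Rb-Ra)/400))
Rb - Ra = 1000 - 1200 = -200
(Rb-Ra)/400 = -200/400 = -0.5
10^-0.5 = 0.316228
Ea = 1/(1 + 0.316228) = 1/1.316228 = 0.7597

0.7597


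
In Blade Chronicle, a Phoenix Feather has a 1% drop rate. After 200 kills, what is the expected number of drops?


Expected drops = kills * (drop_rate / 100)
= 200 * (1 / 100)
= 200 * 0.01
= 2.0

2.0 drops


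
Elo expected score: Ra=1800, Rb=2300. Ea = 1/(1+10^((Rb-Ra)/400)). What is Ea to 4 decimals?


Elo expected score: Ea = 1/(1 + 10^((Rb-Ra)/400))
Rb - Ra = 2300 - 1800 = 500
(Rb-Ra)/400 = 500/400 = 1.25
10^1.25 = 17.782794
Ea = 1/(1 + 17.782794) = 1/18.782794 = 0.0532

0.0532


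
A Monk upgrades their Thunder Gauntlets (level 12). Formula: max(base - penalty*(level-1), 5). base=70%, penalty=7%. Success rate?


raw_rate = 70 - 7 * (12 - 1)
= 70 - 7 * 11
= 70 - 77
= -7
Apply floor: max(-7, 5) = 5%

5%


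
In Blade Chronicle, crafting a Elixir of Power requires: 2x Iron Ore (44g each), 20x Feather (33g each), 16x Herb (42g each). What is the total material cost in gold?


Cost breakdown:
  Iron Ore: 2 * 44 = 88
  Feather: 20 * 33 = 660
  Herb: 16 * 42 = 672
Total = 88 + 660 + 672 = 1420

1420 gold


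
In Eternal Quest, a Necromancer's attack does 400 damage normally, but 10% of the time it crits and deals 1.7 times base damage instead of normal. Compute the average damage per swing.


E[dmg] = base * (1 + crit_chance * (crit_mult - 1))
cc as decimal = 10/100 = 0.1
cm - 1 = 1.7 - 1 = 0.7
Bonus factor = 0.1 * 0.7 = 0.07
Total multiplier = 1 + 0.07 = 1.07
Expected damage = 400 * 1.07 = 428.00

428.00 damage


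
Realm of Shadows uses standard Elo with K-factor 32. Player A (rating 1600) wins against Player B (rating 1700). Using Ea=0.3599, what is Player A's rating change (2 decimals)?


Elo update: delta = K * (S - Ea), where S = 1 (wins)
S - Ea = 1 - 0.3599 = 0.6401
Rating change = 32 * 0.6401
= 20.48

20.48 rating points


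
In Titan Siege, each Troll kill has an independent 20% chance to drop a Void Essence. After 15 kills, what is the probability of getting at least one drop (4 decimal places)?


P(at least one) = 1 - P(none) = 1 - (1-p)^n
p = 20/100 = 0.2
1 - p = 0.8
(1 - p)^15 = 0.8^15 = 0.035184
P(at least one) = 1 - 0.035184 = 0.9648

0.9648


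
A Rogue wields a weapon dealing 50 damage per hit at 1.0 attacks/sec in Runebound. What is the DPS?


DPS = damage * attack_speed
= 50 * 1.0
= 50.0

50.0 DPS


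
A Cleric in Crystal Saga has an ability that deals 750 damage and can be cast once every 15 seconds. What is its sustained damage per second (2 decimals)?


DPS = damage / cooldown
= 750 / 15
= 50.00

50.00 DPS


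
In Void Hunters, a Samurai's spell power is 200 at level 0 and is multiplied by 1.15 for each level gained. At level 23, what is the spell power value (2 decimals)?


value = base * growth^level
= 200 * 1.15^23
= 200 * 24.891458
= 4978.29

4978.29 spell power


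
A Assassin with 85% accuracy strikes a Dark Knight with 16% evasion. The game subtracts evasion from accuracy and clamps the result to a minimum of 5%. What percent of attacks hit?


accuracy - evasion = 85 - 16 = 69
Apply floor: max(69, 5) = 69
Hit chance = 69%

69%


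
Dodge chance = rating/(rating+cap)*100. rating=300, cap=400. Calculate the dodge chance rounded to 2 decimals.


dodge% = 300 / (300 + 400) * 100
= 300 / 700 * 100
= 0.428571 * 100
= 42.86%

42.86%


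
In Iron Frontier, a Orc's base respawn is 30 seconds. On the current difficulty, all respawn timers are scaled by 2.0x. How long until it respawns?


Respawn time = base * multiplier
= 30 * 2.0
= 60.0 seconds

60.0 seconds


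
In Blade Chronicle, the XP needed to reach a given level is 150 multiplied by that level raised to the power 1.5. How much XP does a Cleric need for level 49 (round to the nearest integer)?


XP = 150 * level^1.5
Substitute level = 49:
XP = 150 * 49^1.5
= 150 * 343.0
= 51450

51450 XP


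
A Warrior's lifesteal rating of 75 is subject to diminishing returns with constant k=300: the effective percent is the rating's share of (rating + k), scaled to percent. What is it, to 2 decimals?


effective% = rating / (rating + k) * 100
= 75 / (75 + 300) * 100
= 75 / 375 * 100
= 0.2 * 100
= 20.00%

20.00%


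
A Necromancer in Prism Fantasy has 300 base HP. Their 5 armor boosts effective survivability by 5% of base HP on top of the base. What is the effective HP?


EHP = 300 * (1 + 5/100)
= 300 * (1 + 0.05)
= 300 * 1.05
= 315.0

315.0 EHP


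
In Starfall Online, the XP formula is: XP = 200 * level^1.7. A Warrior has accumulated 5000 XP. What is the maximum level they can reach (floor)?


XP = 200 * level^1.7, so level = (XP / 200)^(1/1.7)
= (5000 / 200)^(1/1.7)
= 25.0^0.5882
= 6.6423
Floor: level = 6

level 6


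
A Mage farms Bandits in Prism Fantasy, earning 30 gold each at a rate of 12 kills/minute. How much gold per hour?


Gold per minute = 30 * 12 = 360
Gold per hour = 360 * 60 = 21600

21600 gold/hour


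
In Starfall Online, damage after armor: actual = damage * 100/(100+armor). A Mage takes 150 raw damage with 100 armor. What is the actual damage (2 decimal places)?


actual = 150 * 100 / (100 + 100)
= 150 * 100 / 200
= 15000 / 200
= 75.00

75.00 damage


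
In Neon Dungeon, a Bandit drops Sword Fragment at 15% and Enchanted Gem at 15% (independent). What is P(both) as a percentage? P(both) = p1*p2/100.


For independent events, P(both) = P(A) * P(B)
= 15% * 15%
= 225 / 100 %
= 2.25%

2.25%


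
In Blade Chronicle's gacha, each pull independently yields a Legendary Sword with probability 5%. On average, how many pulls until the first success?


Expected pulls for a geometric distribution = 1/p = 100 / rate%
= 100 / 5
= 20.0

20.0 pulls


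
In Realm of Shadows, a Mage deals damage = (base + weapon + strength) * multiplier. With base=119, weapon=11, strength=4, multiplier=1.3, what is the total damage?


Sum base + weapon + str = 119 + 11 + 4 = 134
Multiply by 1.3:
134 * 1.3 = 174.2

174.2 damage


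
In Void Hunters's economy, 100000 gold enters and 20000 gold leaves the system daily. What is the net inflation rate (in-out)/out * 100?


Net gold = 100000 - 20000 = 80000
Inflation rate = net / sunk * 100 = 80000 / 20000 * 100
= 4.0 * 100
= 400.00%

400.00%


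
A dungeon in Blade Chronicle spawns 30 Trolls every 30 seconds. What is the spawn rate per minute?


Spawns per minute = count * (60 / interval)
= 30 * (60 / 30)
= 30 * 2.0
= 60.0

60.0 per minute


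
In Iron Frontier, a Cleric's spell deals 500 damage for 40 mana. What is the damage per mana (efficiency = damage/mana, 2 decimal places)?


Efficiency = damage / mana
= 500 / 40
= 12.50

12.50 dmg/mana


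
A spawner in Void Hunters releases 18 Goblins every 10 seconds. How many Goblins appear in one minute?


Spawns per minute = count * (60 / interval)
= 18 * (60 / 10)
= 18 * 6.0
= 108.0

108.0 per minute


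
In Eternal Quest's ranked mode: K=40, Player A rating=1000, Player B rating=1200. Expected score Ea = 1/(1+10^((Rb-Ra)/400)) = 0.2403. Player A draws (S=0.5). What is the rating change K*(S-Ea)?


Elo update: delta = K * (S - Ea), where S = 0.5 (draws)
S - Ea = 0.5 - 0.2403 = 0.2597
Rating change = 40 * 0.2597
= 10.39

10.39 rating points


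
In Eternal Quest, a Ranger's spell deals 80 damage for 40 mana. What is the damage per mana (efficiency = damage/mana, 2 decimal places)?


Efficiency = damage / mana
= 80 / 40
= 2.00

2.00 dmg/mana


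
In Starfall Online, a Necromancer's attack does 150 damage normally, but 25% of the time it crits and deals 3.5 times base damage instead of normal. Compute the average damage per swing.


E[dmg] = base * (1 + crit_chance * (crit_mult - 1))
cc as decimal = 25/100 = 0.25
cm - 1 = 3.5 - 1 = 2.5
Bonus factor = 0.25 * 2.5 = 0.625
Total multiplier = 1 + 0.625 = 1.625
Expected damage = 150 * 1.625 = 243.75

243.75 damage


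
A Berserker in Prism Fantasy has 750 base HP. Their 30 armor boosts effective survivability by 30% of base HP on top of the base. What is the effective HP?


EHP = 750 * (1 + 30/100)
= 750 * (1 + 0.3)
= 750 * 1.3
= 975.0

975.0 EHP


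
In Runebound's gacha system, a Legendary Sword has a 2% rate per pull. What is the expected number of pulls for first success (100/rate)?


Expected pulls for a geometric distribution = 1/p = 100 / rate%
= 100 / 2
= 50.0

50.0 pulls


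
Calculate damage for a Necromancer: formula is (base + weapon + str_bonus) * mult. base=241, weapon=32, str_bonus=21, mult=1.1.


Sum base + weapon + str = 241 + 32 + 21 = 294
Multiply by 1.1:
294 * 1.1 = 323.4

323.4 damage


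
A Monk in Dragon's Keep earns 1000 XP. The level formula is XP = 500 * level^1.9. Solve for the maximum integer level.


XP = 500 * level^1.9, so level = (XP / 500)^(1/1.9)
= (1000 / 500)^(1/1.9)
= 2.0^0.5263
= 1.4402
Floor: level = 1

level 1


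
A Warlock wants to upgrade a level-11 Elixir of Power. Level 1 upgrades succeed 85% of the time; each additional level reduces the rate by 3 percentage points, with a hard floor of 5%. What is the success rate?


raw_rate = 85 - 3 * (11 - 1)
= 85 - 3 * 10
= 85 - 30
= 55
Apply floor: max(55, 5) = 55%

55%


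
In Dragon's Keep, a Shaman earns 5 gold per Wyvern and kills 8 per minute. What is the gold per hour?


Gold per minute = 5 * 8 = 40
Gold per hour = 40 * 60 = 2400

2400 gold/hour


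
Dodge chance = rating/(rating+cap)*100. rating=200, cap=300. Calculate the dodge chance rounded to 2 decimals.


dodge% = 200 / (200 + 300) * 100
= 200 / 500 * 100
= 0.4 * 100
= 40.00%

40.00%


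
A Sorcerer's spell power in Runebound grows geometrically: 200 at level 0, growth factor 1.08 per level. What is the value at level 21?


value = base * growth^level
= 200 * 1.08^21
= 200 * 5.033834
= 1006.77

1006.77 spell power


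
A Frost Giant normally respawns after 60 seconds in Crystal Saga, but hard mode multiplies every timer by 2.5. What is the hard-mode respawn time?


Respawn time = base * multiplier
= 60 * 2.5
= 150.0 seconds

150.0 seconds


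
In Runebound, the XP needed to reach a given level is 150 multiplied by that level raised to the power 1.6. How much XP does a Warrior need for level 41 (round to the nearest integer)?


XP = 150 * level^1.6
Substitute level = 41:
XP = 150 * 41^1.6
= 150 * 380.5872
= 57088

57088 XP


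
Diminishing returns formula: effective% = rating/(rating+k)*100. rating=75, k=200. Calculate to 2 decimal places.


effective% = rating / (rating + k) * 100
= 75 / (75 + 200) * 100
= 75 / 275 * 100
= 0.272727 * 100
= 27.27%

27.27%


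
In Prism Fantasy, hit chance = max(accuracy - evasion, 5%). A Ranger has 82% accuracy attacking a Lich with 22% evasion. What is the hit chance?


accuracy - evasion = 82 - 22 = 60
Apply floor: max(60, 5) = 60
Hit chance = 60%

60%


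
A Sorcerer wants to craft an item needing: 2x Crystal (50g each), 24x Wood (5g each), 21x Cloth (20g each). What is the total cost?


Cost breakdown:
  Crystal: 2 * 50 = 100
  Wood: 24 * 5 = 120
  Cloth: 21 * 20 = 420
Total = 100 + 120 + 420 = 640

640 gold


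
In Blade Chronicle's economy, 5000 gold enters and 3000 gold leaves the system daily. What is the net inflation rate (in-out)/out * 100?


Net gold = 5000 - 3000 = 2000
Inflation rate = net / sunk * 100 = 2000 / 3000 * 100
= 0.666667 * 100
= 66.67%

66.67%


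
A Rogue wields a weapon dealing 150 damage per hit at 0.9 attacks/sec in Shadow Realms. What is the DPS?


DPS = damage * attack_speed
= 150 * 0.9
= 135.0

135.0 DPS


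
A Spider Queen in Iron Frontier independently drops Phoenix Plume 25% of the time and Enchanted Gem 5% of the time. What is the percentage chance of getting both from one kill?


For independent events, P(both) = P(A) * P(B)
= 25% * 5%
= 125 / 100 %
= 1.25%

1.25%


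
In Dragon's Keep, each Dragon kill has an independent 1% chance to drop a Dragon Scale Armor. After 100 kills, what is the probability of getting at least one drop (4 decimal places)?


P(at least one) = 1 - P(none) = 1 - (1-p)^n
p = 1/100 = 0.01
1 - p = 0.99
(1 - p)^100 = 0.99^100 = 0.366032
P(at least one) = 1 - 0.366032 = 0.6340

0.6340


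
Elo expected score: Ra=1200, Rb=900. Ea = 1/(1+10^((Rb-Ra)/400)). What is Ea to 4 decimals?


Elo expected score: Ea = 1/(1 + 10^((Rb-Ra)/400))
Rb - Ra = 900 - 1200 = -300
(Rb-Ra)/400 = -300/400 = -0.75
10^-0.75 = 0.177828
Ea = 1/(1 + 0.177828) = 1/1.177828 = 0.8490

0.8490


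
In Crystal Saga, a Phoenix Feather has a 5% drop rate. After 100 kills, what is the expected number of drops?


Expected drops = kills * (drop_rate / 100)
= 100 * (5 / 100)
= 100 * 0.05
= 5.0

5.0 drops


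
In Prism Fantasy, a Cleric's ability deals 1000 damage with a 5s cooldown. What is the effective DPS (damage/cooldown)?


DPS = damage / cooldown
= 1000 / 5
= 200.00

200.00 DPS


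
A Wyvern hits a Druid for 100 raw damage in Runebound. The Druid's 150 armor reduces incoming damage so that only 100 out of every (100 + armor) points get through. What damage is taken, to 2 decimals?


actual = 100 * 100 / (100 + 150)
= 100 * 100 / 250
= 10000 / 250
= 40.00

40.00 damage


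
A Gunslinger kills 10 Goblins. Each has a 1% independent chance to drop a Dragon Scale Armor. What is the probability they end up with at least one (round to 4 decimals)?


P(at least one) = 1 - P(none) = 1 - (1-p)^n
p = 1/100 = 0.01
1 - p = 0.99
(1 - p)^10 = 0.99^10 = 0.904382
P(at least one) = 1 - 0.904382 = 0.0956

0.0956


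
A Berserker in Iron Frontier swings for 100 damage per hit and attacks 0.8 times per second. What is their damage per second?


DPS = damage * attack_speed
= 100 * 0.8
= 80.0

80.0 DPS


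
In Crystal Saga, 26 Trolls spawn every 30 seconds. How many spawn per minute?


Spawns per minute = count * (60 / interval)
= 26 * (60 / 30)
= 26 * 2.0
= 52.0

52.0 per minute


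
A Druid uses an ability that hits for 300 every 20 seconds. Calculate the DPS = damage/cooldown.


DPS = damage / cooldown
= 300 / 20
= 15.00

15.00 DPS


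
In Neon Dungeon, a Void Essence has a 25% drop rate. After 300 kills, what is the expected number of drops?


Expected drops = kills * (drop_rate / 100)
= 300 * (25 / 100)
= 300 * 0.25
= 75.0

75.0 drops


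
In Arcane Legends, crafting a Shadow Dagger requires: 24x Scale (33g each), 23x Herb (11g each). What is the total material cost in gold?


Cost breakdown:
  Scale: 24 * 33 = 792
  Herb: 23 * 11 = 253
Total = 792 + 253 = 1045

1045 gold


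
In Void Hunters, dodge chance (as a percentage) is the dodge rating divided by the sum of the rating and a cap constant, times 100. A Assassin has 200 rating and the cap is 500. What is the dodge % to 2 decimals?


dodge% = 200 / (200 + 500) * 100
= 200 / 700 * 100
= 0.285714 * 100
= 28.57%

28.57%


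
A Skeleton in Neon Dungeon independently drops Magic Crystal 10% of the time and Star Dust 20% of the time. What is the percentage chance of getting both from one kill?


For independent events, P(both) = P(A) * P(B)
= 10% * 20%
= 200 / 100 %
= 2.0%

2.0%


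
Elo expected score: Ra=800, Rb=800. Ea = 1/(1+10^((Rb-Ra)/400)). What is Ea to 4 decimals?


Elo expected score: Ea = 1/(1 + 10^((Rb-Ra)/400))
Rb - Ra = 800 - 800 = 0
(Rb-Ra)/400 = 0/400 = 0.0
10^0.0 = 1.0
Ea = 1/(1 + 1.0) = 1/2.0 = 0.5000

0.5000


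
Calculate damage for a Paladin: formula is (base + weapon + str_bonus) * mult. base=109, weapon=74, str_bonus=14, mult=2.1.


Sum base + weapon + str = 109 + 74 + 14 = 197
Multiply by 2.1:
197 * 2.1 = 413.7

413.7 damage


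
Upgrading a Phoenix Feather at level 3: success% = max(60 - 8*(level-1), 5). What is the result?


raw_rate = 60 - 8 * (3 - 1)
= 60 - 8 * 2
= 60 - 16
= 44
Apply floor: max(44, 5) = 44%

44%


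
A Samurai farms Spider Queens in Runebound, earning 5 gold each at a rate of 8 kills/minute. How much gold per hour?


Gold per minute = 5 * 8 = 40
Gold per hour = 40 * 60 = 2400

2400 gold/hour


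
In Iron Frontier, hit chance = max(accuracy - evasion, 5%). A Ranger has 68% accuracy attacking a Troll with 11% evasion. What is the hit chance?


accuracy - evasion = 68 - 11 = 57
Apply floor: max(57, 5) = 57
Hit chance = 57%

57%


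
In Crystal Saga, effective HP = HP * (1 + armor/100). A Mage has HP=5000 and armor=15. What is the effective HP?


EHP = 5000 * (1 + 15/100)
= 5000 * (1 + 0.15)
= 5000 * 1.15
= 5750.0

5750.0 EHP


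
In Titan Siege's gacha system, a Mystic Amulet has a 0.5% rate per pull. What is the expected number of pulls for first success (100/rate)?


Expected pulls for a geometric distribution = 1/p = 100 / rate%
= 100 / 0.5
= 200.0

200.0 pulls


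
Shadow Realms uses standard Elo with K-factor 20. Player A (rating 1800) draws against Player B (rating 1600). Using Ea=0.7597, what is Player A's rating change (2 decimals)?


Elo update: delta = K * (S - Ea), where S = 0.5 (draws)
S - Ea = 0.5 - 0.7597 = -0.2597
Rating change = 20 * -0.2597
= -5.19

-5.19 rating points


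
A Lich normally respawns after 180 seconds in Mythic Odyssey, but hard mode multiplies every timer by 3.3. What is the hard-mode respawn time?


Respawn time = base * multiplier
= 180 * 3.3
= 594.0 seconds

594.0 seconds


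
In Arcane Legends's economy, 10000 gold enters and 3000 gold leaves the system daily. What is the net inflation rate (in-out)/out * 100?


Net gold = 10000 - 3000 = 7000
Inflation rate = net / sunk * 100 = 7000 / 3000 * 100
= 2.333333 * 100
= 233.33%

233.33%


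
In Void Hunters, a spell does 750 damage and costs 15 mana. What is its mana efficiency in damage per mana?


Efficiency = damage / mana
= 750 / 15
= 50.00

50.00 dmg/mana


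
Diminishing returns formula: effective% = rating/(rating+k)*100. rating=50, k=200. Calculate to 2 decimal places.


effective% = rating / (rating + k) * 100
= 50 / (50 + 200) * 100
= 50 / 250 * 100
= 0.2 * 100
= 20.00%

20.00%


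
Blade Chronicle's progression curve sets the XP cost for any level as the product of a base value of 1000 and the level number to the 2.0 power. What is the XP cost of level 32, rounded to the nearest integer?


XP = 1000 * level^2.0
Substitute level = 32:
XP = 1000 * 32^2.0
= 1000 * 1024.0
= 1024000

1024000 XP


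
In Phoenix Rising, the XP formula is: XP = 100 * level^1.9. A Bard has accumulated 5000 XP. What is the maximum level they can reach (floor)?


XP = 100 * level^1.9, so level = (XP / 100)^(1/1.9)
= (5000 / 100)^(1/1.9)
= 50.0^0.5263
= 7.8378
Floor: level = 7

level 7


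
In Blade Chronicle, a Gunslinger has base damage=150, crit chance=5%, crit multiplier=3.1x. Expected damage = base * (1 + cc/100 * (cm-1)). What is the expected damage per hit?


E[dmg] = base * (1 + crit_chance * (crit_mult - 1))
cc as decimal = 5/100 = 0.05
cm - 1 = 3.1 - 1 = 2.1
Bonus factor = 0.05 * 2.1 = 0.105
Total multiplier = 1 + 0.105 = 1.105
Expected damage = 150 * 1.105 = 165.75

165.75 damage


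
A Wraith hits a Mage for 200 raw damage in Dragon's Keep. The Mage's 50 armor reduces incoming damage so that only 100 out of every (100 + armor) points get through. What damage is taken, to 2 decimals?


actual = 200 * 100 / (100 + 50)
= 200 * 100 / 150
= 20000 / 150
= 133.33

133.33 damage


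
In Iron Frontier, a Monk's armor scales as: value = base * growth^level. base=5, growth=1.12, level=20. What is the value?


value = base * growth^level
= 5 * 1.12^20
= 5 * 9.646293
= 48.23

48.23 armor


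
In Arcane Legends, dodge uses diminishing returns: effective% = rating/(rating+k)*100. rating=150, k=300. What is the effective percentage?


effective% = rating / (rating + k) * 100
= 150 / (150 + 300) * 100
= 150 / 450 * 100
= 0.333333 * 100
= 33.33%

33.33%


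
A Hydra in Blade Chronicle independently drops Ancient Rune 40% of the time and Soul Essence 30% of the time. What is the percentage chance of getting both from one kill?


For independent events, P(both) = P(A) * P(B)
= 40% * 30%
= 1200 / 100 %
= 12.0%

12.0%


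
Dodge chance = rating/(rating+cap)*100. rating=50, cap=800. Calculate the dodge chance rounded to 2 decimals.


dodge% = 50 / (50 + 800) * 100
= 50 / 850 * 100
= 0.058824 * 100
= 5.88%

5.88%


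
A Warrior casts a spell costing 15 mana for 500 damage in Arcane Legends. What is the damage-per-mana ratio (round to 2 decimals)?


Efficiency = damage / mana
= 500 / 15
= 33.33

33.33 dmg/mana


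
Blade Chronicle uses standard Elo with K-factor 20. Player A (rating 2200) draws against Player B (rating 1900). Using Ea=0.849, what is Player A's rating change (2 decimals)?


Elo update: delta = K * (S - Ea), where S = 0.5 (draws)
S - Ea = 0.5 - 0.849 = -0.349
Rating change = 20 * -0.349
= -6.98

-6.98 rating points


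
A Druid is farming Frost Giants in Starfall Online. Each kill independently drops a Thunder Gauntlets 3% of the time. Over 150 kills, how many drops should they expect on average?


Expected drops = kills * (drop_rate / 100)
= 150 * (3 / 100)
= 150 * 0.03
= 4.5

4.5 drops


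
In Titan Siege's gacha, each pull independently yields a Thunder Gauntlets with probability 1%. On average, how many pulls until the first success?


Expected pulls for a geometric distribution = 1/p = 100 / rate%
= 100 / 1
= 100.0

100.0 pulls


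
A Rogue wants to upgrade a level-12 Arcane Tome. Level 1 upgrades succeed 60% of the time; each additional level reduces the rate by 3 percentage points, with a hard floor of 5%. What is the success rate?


raw_rate = 60 - 3 * (12 - 1)
= 60 - 3 * 11
= 60 - 33
= 27
Apply floor: max(27, 5) = 27%

27%


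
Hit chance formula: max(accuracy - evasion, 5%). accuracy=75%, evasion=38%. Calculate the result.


accuracy - evasion = 75 - 38 = 37
Apply floor: max(37, 5) = 37
Hit chance = 37%

37%


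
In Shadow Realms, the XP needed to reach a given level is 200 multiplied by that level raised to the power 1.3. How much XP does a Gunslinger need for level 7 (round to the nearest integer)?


XP = 200 * level^1.3
Substitute level = 7:
XP = 200 * 7^1.3
= 200 * 12.5495
= 2510

2510 XP


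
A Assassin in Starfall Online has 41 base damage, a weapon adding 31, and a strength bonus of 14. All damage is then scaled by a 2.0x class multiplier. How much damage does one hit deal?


Sum base + weapon + str = 41 + 31 + 14 = 86
Multiply by 2.0:
86 * 2.0 = 172.0

172.0 damage


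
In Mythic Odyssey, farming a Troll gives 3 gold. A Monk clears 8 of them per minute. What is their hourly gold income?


Gold per minute = 3 * 8 = 24
Gold per hour = 24 * 60 = 1440

1440 gold/hour


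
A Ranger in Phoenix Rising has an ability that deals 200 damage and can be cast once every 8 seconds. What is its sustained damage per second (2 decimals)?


DPS = damage / cooldown
= 200 / 8
= 25.00

25.00 DPS


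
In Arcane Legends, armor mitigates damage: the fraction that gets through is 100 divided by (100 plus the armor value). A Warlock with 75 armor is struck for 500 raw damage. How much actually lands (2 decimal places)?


actual = 500 * 100 / (100 + 75)
= 500 * 100 / 175
= 50000 / 175
= 285.71

285.71 damage


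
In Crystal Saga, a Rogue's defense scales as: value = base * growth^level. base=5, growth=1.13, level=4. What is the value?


value = base * growth^level
= 5 * 1.13^4
= 5 * 1.630474
= 8.15

8.15 defense


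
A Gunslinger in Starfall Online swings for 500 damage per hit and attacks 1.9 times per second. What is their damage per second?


DPS = damage * attack_speed
= 500 * 1.9
= 950.0

950.0 DPS


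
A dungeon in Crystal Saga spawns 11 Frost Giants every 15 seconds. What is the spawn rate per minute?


Spawns per minute = count * (60 / interval)
= 11 * (60 / 15)
= 11 * 4.0
= 44.0

44.0 per minute


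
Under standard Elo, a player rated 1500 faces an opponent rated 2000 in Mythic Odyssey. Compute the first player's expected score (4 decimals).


Elo expected score: Ea = 1/(1 + 10^((Rb-Ra)/400))
Rb - Ra = 2000 - 1500 = 500
(Rb-Ra)/400 = 500/400 = 1.25
10^1.25 = 17.782794
Ea = 1/(1 + 17.782794) = 1/18.782794 = 0.0532

0.0532


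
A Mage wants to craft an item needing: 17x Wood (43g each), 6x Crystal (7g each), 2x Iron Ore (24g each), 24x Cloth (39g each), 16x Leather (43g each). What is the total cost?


Cost breakdown:
  Wood: 17 * 43 = 731
  Crystal: 6 * 7 = 42
  Iron Ore: 2 * 24 = 48
  Cloth: 24 * 39 = 936
  Leather: 16 * 43 = 688
Total = 731 + 42 + 48 + 936 + 688 = 2445

2445 gold


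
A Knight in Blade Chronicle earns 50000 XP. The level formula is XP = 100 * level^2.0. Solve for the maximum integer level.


XP = 100 * level^2.0, so level = (XP / 100)^(1/2.0)
= (50000 / 100)^(1/2.0)
= 500.0^0.5
= 22.3607
Floor: level = 22

level 22


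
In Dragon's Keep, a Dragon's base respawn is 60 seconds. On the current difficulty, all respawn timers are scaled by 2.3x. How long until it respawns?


Respawn time = base * multiplier
= 60 * 2.3
= 138.0 seconds

138.0 seconds


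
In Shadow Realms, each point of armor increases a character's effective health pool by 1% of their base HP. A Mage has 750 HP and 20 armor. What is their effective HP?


EHP = 750 * (1 + 20/100)
= 750 * (1 + 0.2)
= 750 * 1.2
= 900.0

900.0 EHP


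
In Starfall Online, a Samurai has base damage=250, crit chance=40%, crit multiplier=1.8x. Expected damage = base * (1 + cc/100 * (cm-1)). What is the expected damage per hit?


E[dmg] = base * (1 + crit_chance * (crit_mult - 1))
cc as decimal = 40/100 = 0.4
cm - 1 = 1.8 - 1 = 0.8
Bonus factor = 0.4 * 0.8 = 0.32
Total multiplier = 1 + 0.32 = 1.32
Expected damage = 250 * 1.32 = 330.00

330.00 damage


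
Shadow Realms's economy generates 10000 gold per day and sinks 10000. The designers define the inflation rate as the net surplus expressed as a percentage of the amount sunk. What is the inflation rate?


Net gold = 10000 - 10000 = 0
Inflation rate = net / sunk * 100 = 0 / 10000 * 100
= 0.0 * 100
= 0.00%

0.00%


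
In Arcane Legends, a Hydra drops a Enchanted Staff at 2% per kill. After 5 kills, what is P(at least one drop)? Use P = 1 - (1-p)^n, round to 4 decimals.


P(at least one) = 1 - P(none) = 1 - (1-p)^n
p = 2/100 = 0.02
1 - p = 0.98
(1 - p)^5 = 0.98^5 = 0.903921
P(at least one) = 1 - 0.903921 = 0.0961

0.0961


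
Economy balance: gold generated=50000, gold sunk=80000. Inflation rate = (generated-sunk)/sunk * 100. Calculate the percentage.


Net gold = 50000 - 80000 = -30000
Inflation rate = net / sunk * 100 = -30000 / 80000 * 100
= -0.375 * 100
= -37.50%

-37.50%


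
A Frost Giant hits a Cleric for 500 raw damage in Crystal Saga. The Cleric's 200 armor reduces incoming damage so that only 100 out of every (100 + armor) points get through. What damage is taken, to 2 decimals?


actual = 500 * 100 / (100 + 200)
= 500 * 100 / 300
= 50000 / 300
= 166.67

166.67 damage


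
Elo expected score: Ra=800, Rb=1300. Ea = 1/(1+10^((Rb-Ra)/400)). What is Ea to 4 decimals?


Elo expected score: Ea = 1/(1 + 10^((Rb-Ra)/400))
Rb - Ra = 1300 - 800 = 500
(Rb-Ra)/400 = 500/400 = 1.25
10^1.25 = 17.782794
Ea = 1/(1 + 17.782794) = 1/18.782794 = 0.0532

0.0532


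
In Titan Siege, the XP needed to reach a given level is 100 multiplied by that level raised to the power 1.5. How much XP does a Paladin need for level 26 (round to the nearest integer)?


XP = 100 * level^1.5
Substitute level = 26:
XP = 100 * 26^1.5
= 100 * 132.5745
= 13257

13257 XP


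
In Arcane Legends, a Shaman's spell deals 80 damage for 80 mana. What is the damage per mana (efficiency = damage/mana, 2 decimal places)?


Efficiency = damage / mana
= 80 / 80
= 1.00

1.00 dmg/mana


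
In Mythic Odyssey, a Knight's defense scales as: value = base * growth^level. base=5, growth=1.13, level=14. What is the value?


value = base * growth^level
= 5 * 1.13^14
= 5 * 5.534753
= 27.67

27.67 defense


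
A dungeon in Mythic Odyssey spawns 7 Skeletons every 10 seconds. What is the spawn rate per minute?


Spawns per minute = count * (60 / interval)
= 7 * (60 / 10)
= 7 * 6.0
= 42.0

42.0 per minute


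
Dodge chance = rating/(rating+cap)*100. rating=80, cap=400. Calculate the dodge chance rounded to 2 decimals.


dodge% = 80 / (80 + 400) * 100
= 80 / 480 * 100
= 0.166667 * 100
= 16.67%

16.67%


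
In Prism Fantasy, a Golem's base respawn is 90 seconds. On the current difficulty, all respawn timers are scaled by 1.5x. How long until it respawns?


Respawn time = base * multiplier
= 90 * 1.5
= 135.0 seconds

135.0 seconds


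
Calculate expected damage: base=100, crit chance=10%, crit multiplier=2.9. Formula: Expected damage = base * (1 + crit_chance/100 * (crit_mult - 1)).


E[dmg] = base * (1 + crit_chance * (crit_mult - 1))
cc as decimal = 10/100 = 0.1
cm - 1 = 2.9 - 1 = 1.9
Bonus factor = 0.1 * 1.9 = 0.19
Total multiplier = 1 + 0.19 = 1.19
Expected damage = 100 * 1.19 = 119.00

119.00 damage


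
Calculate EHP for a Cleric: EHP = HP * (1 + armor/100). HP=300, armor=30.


EHP = 300 * (1 + 30/100)
= 300 * (1 + 0.3)
= 300 * 1.3
= 390.0

390.0 EHP


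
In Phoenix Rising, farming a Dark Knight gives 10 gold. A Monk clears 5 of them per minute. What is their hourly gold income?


Gold per minute = 10 * 5 = 50
Gold per hour = 50 * 60 = 3000

3000 gold/hour


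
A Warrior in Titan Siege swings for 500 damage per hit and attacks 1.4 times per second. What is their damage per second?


DPS = damage * attack_speed
= 500 * 1.4
= 700.0

700.0 DPS


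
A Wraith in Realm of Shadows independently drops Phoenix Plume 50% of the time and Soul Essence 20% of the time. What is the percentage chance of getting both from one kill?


For independent events, P(both) = P(A) * P(B)
= 50% * 20%
= 1000 / 100 %
= 10.0%

10.0%


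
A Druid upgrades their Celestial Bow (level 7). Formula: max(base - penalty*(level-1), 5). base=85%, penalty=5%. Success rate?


raw_rate = 85 - 5 * (7 - 1)
= 85 - 5 * 6
= 85 - 30
= 55
Apply floor: max(55, 5) = 55%

55%


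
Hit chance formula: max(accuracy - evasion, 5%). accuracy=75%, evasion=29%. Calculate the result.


accuracy - evasion = 75 - 29 = 46
Apply floor: max(46, 5) = 46
Hit chance = 46%

46%


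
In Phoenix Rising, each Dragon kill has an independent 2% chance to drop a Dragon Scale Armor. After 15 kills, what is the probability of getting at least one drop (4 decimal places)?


P(at least one) = 1 - P(none) = 1 - (1-p)^n
p = 2/100 = 0.02
1 - p = 0.98
(1 - p)^15 = 0.98^15 = 0.738569
P(at least one) = 1 - 0.738569 = 0.2614

0.2614


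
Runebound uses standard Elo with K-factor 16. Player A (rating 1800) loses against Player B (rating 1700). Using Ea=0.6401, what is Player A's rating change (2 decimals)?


Elo update: delta = K * (S - Ea), where S = 0 (loses)
S - Ea = 0 - 0.6401 = -0.6401
Rating change = 16 * -0.6401
= -10.24

-10.24 rating points


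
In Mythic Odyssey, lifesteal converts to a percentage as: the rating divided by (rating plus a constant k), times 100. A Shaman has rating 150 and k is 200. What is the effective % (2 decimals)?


effective% = rating / (rating + k) * 100
= 150 / (150 + 200) * 100
= 150 / 350 * 100
= 0.428571 * 100
= 42.86%

42.86%


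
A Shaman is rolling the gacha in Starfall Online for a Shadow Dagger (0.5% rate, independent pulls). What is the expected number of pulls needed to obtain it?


Expected pulls for a geometric distribution = 1/p = 100 / rate%
= 100 / 0.5
= 200.0

200.0 pulls


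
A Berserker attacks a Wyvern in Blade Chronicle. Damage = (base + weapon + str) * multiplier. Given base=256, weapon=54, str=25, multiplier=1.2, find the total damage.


Sum base + weapon + str = 256 + 54 + 25 = 335
Multiply by 1.2:
335 * 1.2 = 402.0

402.0 damage


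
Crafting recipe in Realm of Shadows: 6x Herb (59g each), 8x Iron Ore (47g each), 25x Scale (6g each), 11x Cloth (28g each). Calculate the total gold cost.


Cost breakdown:
  Herb: 6 * 59 = 354
  Iron Ore: 8 * 47 = 376
  Scale: 25 * 6 = 150
  Cloth: 11 * 28 = 308
Total = 354 + 376 + 150 + 308 = 1188

1188 gold


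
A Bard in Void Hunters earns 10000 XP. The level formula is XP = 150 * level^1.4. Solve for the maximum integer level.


XP = 150 * level^1.4, so level = (XP / 150)^(1/1.4)
= (10000 / 150)^(1/1.4)
= 66.6667^0.7143
= 20.0813
Floor: level = 20

level 20


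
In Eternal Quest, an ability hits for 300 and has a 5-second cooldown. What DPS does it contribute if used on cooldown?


DPS = damage / cooldown
= 300 / 5
= 60.00

60.00 DPS


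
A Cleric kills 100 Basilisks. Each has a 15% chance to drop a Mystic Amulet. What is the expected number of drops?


Expected drops = kills * (drop_rate / 100)
= 100 * (15 / 100)
= 100 * 0.15
= 15.0

15.0 drops


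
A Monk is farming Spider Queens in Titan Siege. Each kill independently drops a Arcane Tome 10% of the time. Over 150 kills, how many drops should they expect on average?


Expected drops = kills * (drop_rate / 100)
= 150 * (10 / 100)
= 150 * 0.1
= 15.0

15.0 drops


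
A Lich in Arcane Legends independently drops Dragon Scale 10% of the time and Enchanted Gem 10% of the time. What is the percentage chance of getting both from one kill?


For independent events, P(both) = P(A) * P(B)
= 10% * 10%
= 100 / 100 %
= 1.0%

1.0%


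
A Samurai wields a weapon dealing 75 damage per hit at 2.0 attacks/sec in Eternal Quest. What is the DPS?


DPS = damage * attack_speed
= 75 * 2.0
= 150.0

150.0 DPS
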